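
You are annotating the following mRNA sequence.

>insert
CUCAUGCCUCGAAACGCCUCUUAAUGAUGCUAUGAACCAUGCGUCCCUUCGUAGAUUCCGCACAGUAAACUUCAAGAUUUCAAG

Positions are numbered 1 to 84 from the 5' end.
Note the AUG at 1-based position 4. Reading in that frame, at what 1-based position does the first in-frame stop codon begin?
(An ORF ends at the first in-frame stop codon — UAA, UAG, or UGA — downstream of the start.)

22

Codons from position 4: AUG (4–6), CCU (7–9), CGA (10–12), AAC (13–15), GCC (16–18), UCU (19–21), UAA (22–24).
UAA is a stop codon; it begins at position 22.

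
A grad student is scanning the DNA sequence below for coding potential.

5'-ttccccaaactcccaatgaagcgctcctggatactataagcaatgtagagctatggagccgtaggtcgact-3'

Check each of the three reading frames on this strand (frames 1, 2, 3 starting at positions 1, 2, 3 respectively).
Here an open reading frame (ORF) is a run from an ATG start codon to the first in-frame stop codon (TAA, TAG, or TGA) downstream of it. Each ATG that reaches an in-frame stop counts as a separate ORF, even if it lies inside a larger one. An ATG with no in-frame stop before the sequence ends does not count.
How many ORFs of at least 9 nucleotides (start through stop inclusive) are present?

2

Frame 1: TTC CCC AAA CTC CCA ATG AAG CGC TCC TGG ATA CTA TAA GCA ATG TAG AGC TAT GGA GCC GTA GGT CGA — ATG at 16, stop TAA at 37 → 24 nt; ATG at 43, stop TAG at 46 → 6 nt.
Frame 2: TCC CCA AAC TCC CAA TGA AGC GCT CCT GGA TAC TAT AAG CAA TGT AGA GCT ATG GAG CCG TAG GTC GAC — ATG at 53, stop TAG at 62 → 12 nt.
Frame 3: CCC CAA ACT CCC AAT GAA GCG CTC CTG GAT ACT ATA AGC AAT GTA GAG CTA TGG AGC CGT AGG TCG ACT — no ATG→stop ORF.
ORFs ≥ 9 nucleotides: frame 1 16–39 (24 nucleotides), frame 2 53–64 (12 nucleotides). Count = 2.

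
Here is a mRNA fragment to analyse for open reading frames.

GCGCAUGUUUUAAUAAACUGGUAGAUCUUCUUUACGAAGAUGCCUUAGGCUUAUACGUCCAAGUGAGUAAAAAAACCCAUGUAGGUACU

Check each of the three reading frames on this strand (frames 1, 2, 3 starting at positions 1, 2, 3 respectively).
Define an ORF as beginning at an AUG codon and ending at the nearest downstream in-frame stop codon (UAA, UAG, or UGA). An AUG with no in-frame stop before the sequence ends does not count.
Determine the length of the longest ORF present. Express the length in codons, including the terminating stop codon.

3

Frame 1: GCG CAU GUU UUA AUA AAC UGG UAG AUC UUC UUU ACG AAG AUG CCU UAG GCU UAU ACG UCC AAG UGA GUA AAA AAA CCC AUG UAG GUA — AUG at 40, stop UAG at 46 → 9 nt; AUG at 79, stop UAG at 82 → 6 nt.
Frame 2: CGC AUG UUU UAA UAA ACU GGU AGA UCU UCU UUA CGA AGA UGC CUU AGG CUU AUA CGU CCA AGU GAG UAA AAA AAC CCA UGU AGG UAC — AUG at 5, stop UAA at 11 → 9 nt.
Frame 3: GCA UGU UUU AAU AAA CUG GUA GAU CUU CUU UAC GAA GAU GCC UUA GGC UUA UAC GUC CAA GUG AGU AAA AAA ACC CAU GUA GGU ACU — no AUG→stop ORF.
Longest: frame 1, positions 40–48, 9 nt = 3 codons = 2 aa. → 3 codons.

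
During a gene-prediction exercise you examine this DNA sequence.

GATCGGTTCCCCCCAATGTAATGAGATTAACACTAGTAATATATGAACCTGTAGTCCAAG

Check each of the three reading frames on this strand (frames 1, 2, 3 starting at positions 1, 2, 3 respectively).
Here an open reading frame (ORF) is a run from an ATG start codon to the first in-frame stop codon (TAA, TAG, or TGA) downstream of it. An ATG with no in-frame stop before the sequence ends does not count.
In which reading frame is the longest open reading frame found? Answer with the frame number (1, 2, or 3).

Frame 1: GAT CGG TTC CCC CCA ATG TAA TGA GAT TAA CAC TAG TAA TAT ATG AAC CTG TAG TCC AAG — ATG at 16, stop TAA at 19 → 6 nt; ATG at 43, stop TAG at 52 → 12 nt.
Frame 2: ATC GGT TCC CCC CAA TGT AAT GAG ATT AAC ACT AGT AAT ATA TGA ACC TGT AGT CCA — no ATG→stop ORF.
Frame 3: TCG GTT CCC CCC AAT GTA ATG AGA TTA ACA CTA GTA ATA TAT GAA CCT GTA GTC CAA — no ATG→stop ORF.
Longest ORF is 12 nt in frame 1 (positions 43–54).

1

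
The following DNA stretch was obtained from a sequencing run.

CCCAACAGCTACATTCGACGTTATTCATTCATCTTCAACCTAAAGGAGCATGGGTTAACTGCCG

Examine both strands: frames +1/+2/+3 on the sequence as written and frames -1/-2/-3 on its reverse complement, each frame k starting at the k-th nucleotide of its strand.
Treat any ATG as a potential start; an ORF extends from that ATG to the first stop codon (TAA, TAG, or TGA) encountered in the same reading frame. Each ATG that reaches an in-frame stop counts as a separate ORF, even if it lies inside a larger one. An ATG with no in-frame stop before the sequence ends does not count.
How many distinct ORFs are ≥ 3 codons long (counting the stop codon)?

3

Reverse complement (5'→3'): CGGCAGTTAACCCATGCTCCTTTAGGTTGAAGATGAATGAATAACGTCGAATGTAGCTGTTGGG
Frame +1: CCC AAC AGC TAC ATT CGA CGT TAT TCA TTC ATC TTC AAC CTA AAG GAG CAT GGG TTA ACT GCC — no ATG→stop ORF.
Frame +2: CCA ACA GCT ACA TTC GAC GTT ATT CAT TCA TCT TCA ACC TAA AGG AGC ATG GGT TAA CTG CCG — ATG at 50, stop TAA at 56 → 9 nt.
Frame +3: CAA CAG CTA CAT TCG ACG TTA TTC ATT CAT CTT CAA CCT AAA GGA GCA TGG GTT AAC TGC — no ATG→stop ORF.
Frame -1: CGG CAG TTA ACC CAT GCT CCT TTA GGT TGA AGA TGA ATG AAT AAC GTC GAA TGT AGC TGT TGG — no ATG→stop ORF.
Frame -2: GGC AGT TAA CCC ATG CTC CTT TAG GTT GAA GAT GAA TGA ATA ACG TCG AAT GTA GCT GTT GGG — ATG at 14, stop TAG at 23 → 12 nt.
Frame -3: GCA GTT AAC CCA TGC TCC TTT AGG TTG AAG ATG AAT GAA TAA CGT CGA ATG TAG CTG TTG — ATG at 33, stop TAA at 42 → 12 nt; ATG at 51, stop TAG at 54 → 6 nt.
ORFs ≥ 3 codons: frame +2 50–58 (3 codons), frame -2 14–25 (4 codons), frame -3 33–44 (4 codons). Count = 3.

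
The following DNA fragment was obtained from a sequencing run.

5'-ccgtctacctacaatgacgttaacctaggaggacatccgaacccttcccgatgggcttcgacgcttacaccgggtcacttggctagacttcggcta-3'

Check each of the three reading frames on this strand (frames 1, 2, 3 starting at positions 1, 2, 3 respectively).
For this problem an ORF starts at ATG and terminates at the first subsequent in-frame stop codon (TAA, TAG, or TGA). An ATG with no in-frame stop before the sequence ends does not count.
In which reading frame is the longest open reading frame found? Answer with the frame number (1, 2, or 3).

3

Frame 1: CCG TCT ACC TAC AAT GAC GTT AAC CTA GGA GGA CAT CCG AAC CCT TCC CGA TGG GCT TCG ACG CTT ACA CCG GGT CAC TTG GCT AGA CTT CGG CTA — no ATG→stop ORF.
Frame 2: CGT CTA CCT ACA ATG ACG TTA ACC TAG GAG GAC ATC CGA ACC CTT CCC GAT GGG CTT CGA CGC TTA CAC CGG GTC ACT TGG CTA GAC TTC GGC — ATG at 14, stop TAG at 26 → 15 nt.
Frame 3: GTC TAC CTA CAA TGA CGT TAA CCT AGG AGG ACA TCC GAA CCC TTC CCG ATG GGC TTC GAC GCT TAC ACC GGG TCA CTT GGC TAG ACT TCG GCT — ATG at 51, stop TAG at 84 → 36 nt.
Longest ORF is 36 nt in frame 3 (positions 51–86).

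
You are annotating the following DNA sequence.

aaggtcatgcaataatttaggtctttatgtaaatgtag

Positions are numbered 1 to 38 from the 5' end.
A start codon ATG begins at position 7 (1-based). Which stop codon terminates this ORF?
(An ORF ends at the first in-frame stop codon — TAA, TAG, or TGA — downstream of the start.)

TAA

Codons from position 7: ATG (7–9), CAA (10–12), TAA (13–15).
The first in-frame stop codon is TAA.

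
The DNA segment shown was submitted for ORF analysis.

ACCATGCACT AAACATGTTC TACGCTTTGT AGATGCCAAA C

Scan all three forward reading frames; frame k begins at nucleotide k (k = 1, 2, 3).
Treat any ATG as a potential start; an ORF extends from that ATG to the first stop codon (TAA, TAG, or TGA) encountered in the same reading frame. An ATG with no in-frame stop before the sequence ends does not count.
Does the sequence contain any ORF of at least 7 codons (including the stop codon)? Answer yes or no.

Frame 1: ACC ATG CAC TAA ACA TGT TCT ACG CTT TGT AGA TGC CAA — ATG at 4, stop TAA at 10 → 9 nt.
Frame 2: CCA TGC ACT AAA CAT GTT CTA CGC TTT GTA GAT GCC AAA — no ATG→stop ORF.
Frame 3: CAT GCA CTA AAC ATG TTC TAC GCT TTG TAG ATG CCA AAC — ATG at 15, stop TAG at 30 → 18 nt.
Largest ORF found is 6 codons < 7, so no.

no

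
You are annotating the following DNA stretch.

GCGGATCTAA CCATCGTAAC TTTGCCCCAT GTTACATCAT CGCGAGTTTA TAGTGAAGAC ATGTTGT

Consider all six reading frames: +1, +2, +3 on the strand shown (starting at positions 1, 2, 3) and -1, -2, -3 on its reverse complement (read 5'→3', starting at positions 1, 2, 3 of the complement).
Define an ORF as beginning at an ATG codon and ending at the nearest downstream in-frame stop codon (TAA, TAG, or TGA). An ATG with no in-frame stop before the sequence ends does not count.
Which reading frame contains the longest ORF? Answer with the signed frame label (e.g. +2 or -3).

-2

Reverse complement (5'→3'): ACAACATGTCTTCACTATAAACTCGCGATGATGTAACATGGGGCAAAGTTACGATGGTTAGATCCGC
Frame +1: GCG GAT CTA ACC ATC GTA ACT TTG CCC CAT GTT ACA TCA TCG CGA GTT TAT AGT GAA GAC ATG TTG — no ATG→stop ORF.
Frame +2: CGG ATC TAA CCA TCG TAA CTT TGC CCC ATG TTA CAT CAT CGC GAG TTT ATA GTG AAG ACA TGT TGT — no ATG→stop ORF.
Frame +3: GGA TCT AAC CAT CGT AAC TTT GCC CCA TGT TAC ATC ATC GCG AGT TTA TAG TGA AGA CAT GTT — no ATG→stop ORF.
Frame -1: ACA ACA TGT CTT CAC TAT AAA CTC GCG ATG ATG TAA CAT GGG GCA AAG TTA CGA TGG TTA GAT CCG — ATG at 28, stop TAA at 34 → 9 nt; ATG at 31, stop TAA at 34 → 6 nt.
Frame -2: CAA CAT GTC TTC ACT ATA AAC TCG CGA TGA TGT AAC ATG GGG CAA AGT TAC GAT GGT TAG ATC CGC — ATG at 38, stop TAG at 59 → 24 nt.
Frame -3: AAC ATG TCT TCA CTA TAA ACT CGC GAT GAT GTA ACA TGG GGC AAA GTT ACG ATG GTT AGA TCC — ATG at 6, stop TAA at 18 → 15 nt.
Longest ORF is 24 nt in frame -2 (positions 38–61).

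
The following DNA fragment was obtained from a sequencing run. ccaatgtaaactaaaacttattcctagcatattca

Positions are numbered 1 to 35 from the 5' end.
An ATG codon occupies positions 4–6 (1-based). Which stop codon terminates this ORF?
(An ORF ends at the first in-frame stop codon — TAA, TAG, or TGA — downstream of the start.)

Codons from position 4: ATG (4–6), TAA (7–9).
The first in-frame stop codon is TAA.

TAA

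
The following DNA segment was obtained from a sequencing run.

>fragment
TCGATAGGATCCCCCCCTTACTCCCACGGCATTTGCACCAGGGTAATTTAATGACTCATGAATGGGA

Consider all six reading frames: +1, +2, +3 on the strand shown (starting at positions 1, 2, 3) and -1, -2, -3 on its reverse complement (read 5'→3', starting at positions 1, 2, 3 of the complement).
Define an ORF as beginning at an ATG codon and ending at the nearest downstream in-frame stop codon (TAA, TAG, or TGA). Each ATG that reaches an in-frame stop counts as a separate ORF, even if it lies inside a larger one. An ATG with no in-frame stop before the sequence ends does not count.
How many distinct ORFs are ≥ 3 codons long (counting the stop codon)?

Reverse complement (5'→3'): TCCCATTCATGAGTCATTAAATTACCCTGGTGCAAATGCCGTGGGAGTAAGGGGGGGATCCTATCGA
Frame +1: TCG ATA GGA TCC CCC CCT TAC TCC CAC GGC ATT TGC ACC AGG GTA ATT TAA TGA CTC ATG AAT GGG — no ATG→stop ORF.
Frame +2: CGA TAG GAT CCC CCC CTT ACT CCC ACG GCA TTT GCA CCA GGG TAA TTT AAT GAC TCA TGA ATG GGA — no ATG→stop ORF.
Frame +3: GAT AGG ATC CCC CCC TTA CTC CCA CGG CAT TTG CAC CAG GGT AAT TTA ATG ACT CAT GAA TGG — no ATG→stop ORF.
Frame -1: TCC CAT TCA TGA GTC ATT AAA TTA CCC TGG TGC AAA TGC CGT GGG AGT AAG GGG GGG ATC CTA TCG — no ATG→stop ORF.
Frame -2: CCC ATT CAT GAG TCA TTA AAT TAC CCT GGT GCA AAT GCC GTG GGA GTA AGG GGG GGA TCC TAT CGA — no ATG→stop ORF.
Frame -3: CCA TTC ATG AGT CAT TAA ATT ACC CTG GTG CAA ATG CCG TGG GAG TAA GGG GGG GAT CCT ATC — ATG at 9, stop TAA at 18 → 12 nt; ATG at 36, stop TAA at 48 → 15 nt.
ORFs ≥ 3 codons: frame -3 9–20 (4 codons), frame -3 36–50 (5 codons). Count = 2.

2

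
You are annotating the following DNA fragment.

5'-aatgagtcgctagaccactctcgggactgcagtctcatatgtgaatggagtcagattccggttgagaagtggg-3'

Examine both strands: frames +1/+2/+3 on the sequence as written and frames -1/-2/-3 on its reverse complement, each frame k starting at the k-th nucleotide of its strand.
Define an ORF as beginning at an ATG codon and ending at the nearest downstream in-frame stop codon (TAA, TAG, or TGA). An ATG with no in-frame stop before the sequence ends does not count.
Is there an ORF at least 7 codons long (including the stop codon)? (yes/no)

yes

Reverse complement (5'→3'): CCCACTTCTCAACCGGAATCTGACTCCATTCACATATGAGACTGCAGTCCCGAGAGTGGTCTAGCGACTCATT
Frame +1: AAT GAG TCG CTA GAC CAC TCT CGG GAC TGC AGT CTC ATA TGT GAA TGG AGT CAG ATT CCG GTT GAG AAG TGG — no ATG→stop ORF.
Frame +2: ATG AGT CGC TAG ACC ACT CTC GGG ACT GCA GTC TCA TAT GTG AAT GGA GTC AGA TTC CGG TTG AGA AGT GGG — ATG at 2, stop TAG at 11 → 12 nt.
Frame +3: TGA GTC GCT AGA CCA CTC TCG GGA CTG CAG TCT CAT ATG TGA ATG GAG TCA GAT TCC GGT TGA GAA GTG — ATG at 39, stop TGA at 42 → 6 nt; ATG at 45, stop TGA at 63 → 21 nt.
Frame -1: CCC ACT TCT CAA CCG GAA TCT GAC TCC ATT CAC ATA TGA GAC TGC AGT CCC GAG AGT GGT CTA GCG ACT CAT — no ATG→stop ORF.
Frame -2: CCA CTT CTC AAC CGG AAT CTG ACT CCA TTC ACA TAT GAG ACT GCA GTC CCG AGA GTG GTC TAG CGA CTC ATT — no ATG→stop ORF.
Frame -3: CAC TTC TCA ACC GGA ATC TGA CTC CAT TCA CAT ATG AGA CTG CAG TCC CGA GAG TGG TCT AGC GAC TCA — no ATG→stop ORF.
Frame +3 has an ORF of 7 codons (positions 45–65) ≥ 7, so yes.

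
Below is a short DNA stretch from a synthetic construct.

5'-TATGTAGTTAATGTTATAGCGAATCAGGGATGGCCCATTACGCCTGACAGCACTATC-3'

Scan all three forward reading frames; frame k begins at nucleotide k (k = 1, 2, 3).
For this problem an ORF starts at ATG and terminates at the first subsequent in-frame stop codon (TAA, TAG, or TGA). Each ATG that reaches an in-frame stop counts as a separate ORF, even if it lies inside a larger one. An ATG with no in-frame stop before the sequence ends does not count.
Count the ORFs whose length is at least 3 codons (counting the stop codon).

Frame 1: TAT GTA GTT AAT GTT ATA GCG AAT CAG GGA TGG CCC ATT ACG CCT GAC AGC ACT ATC — no ATG→stop ORF.
Frame 2: ATG TAG TTA ATG TTA TAG CGA ATC AGG GAT GGC CCA TTA CGC CTG ACA GCA CTA — ATG at 2, stop TAG at 5 → 6 nt; ATG at 11, stop TAG at 17 → 9 nt.
Frame 3: TGT AGT TAA TGT TAT AGC GAA TCA GGG ATG GCC CAT TAC GCC TGA CAG CAC TAT — ATG at 30, stop TGA at 45 → 18 nt.
ORFs ≥ 3 codons: frame 2 11–19 (3 codons), frame 3 30–47 (6 codons). Count = 2.

2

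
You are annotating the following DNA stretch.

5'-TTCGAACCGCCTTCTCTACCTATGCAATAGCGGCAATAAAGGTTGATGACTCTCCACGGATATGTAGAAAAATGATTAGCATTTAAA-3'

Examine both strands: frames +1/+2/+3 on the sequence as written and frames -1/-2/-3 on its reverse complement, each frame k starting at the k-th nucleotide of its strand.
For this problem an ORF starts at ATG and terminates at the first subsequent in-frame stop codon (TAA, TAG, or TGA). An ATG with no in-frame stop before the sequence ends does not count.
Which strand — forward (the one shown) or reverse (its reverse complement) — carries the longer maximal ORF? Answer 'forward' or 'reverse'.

reverse

Reverse complement (5'→3'): TTTAAATGCTAATCATTTTTCTACATATCCGTGGAGAGTCATCAACCTTTATTGCCGCTATTGCATAGGTAGAGAAGGCGGTTCGAA
Frame +1: TTC GAA CCG CCT TCT CTA CCT ATG CAA TAG CGG CAA TAA AGG TTG ATG ACT CTC CAC GGA TAT GTA GAA AAA TGA TTA GCA TTT AAA — ATG at 22, stop TAG at 28 → 9 nt; ATG at 46, stop TGA at 73 → 30 nt.
Frame +2: TCG AAC CGC CTT CTC TAC CTA TGC AAT AGC GGC AAT AAA GGT TGA TGA CTC TCC ACG GAT ATG TAG AAA AAT GAT TAG CAT TTA — ATG at 62, stop TAG at 65 → 6 nt.
Frame +3: CGA ACC GCC TTC TCT ACC TAT GCA ATA GCG GCA ATA AAG GTT GAT GAC TCT CCA CGG ATA TGT AGA AAA ATG ATT AGC ATT TAA — ATG at 72, stop TAA at 84 → 15 nt.
Frame -1: TTT AAA TGC TAA TCA TTT TTC TAC ATA TCC GTG GAG AGT CAT CAA CCT TTA TTG CCG CTA TTG CAT AGG TAG AGA AGG CGG TTC GAA — no ATG→stop ORF.
Frame -2: TTA AAT GCT AAT CAT TTT TCT ACA TAT CCG TGG AGA GTC ATC AAC CTT TAT TGC CGC TAT TGC ATA GGT AGA GAA GGC GGT TCG — no ATG→stop ORF.
Frame -3: TAA ATG CTA ATC ATT TTT CTA CAT ATC CGT GGA GAG TCA TCA ACC TTT ATT GCC GCT ATT GCA TAG GTA GAG AAG GCG GTT CGA — ATG at 6, stop TAG at 66 → 63 nt.
Forward-strand max 30 nt; reverse-strand max 63 nt. The reverse strand has the longer ORF.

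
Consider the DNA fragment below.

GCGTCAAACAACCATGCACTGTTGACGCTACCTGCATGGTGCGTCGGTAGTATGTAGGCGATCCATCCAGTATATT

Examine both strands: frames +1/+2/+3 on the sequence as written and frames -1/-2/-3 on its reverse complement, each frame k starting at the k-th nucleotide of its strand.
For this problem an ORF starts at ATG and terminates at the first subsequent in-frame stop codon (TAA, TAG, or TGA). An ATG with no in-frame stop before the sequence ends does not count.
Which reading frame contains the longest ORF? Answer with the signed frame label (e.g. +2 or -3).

-2

Reverse complement (5'→3'): AATATACTGGATGGATCGCCTACATACTACCGACGCACCATGCAGGTAGCGTCAACAGTGCATGGTTGTTTGACGC
Frame +1: GCG TCA AAC AAC CAT GCA CTG TTG ACG CTA CCT GCA TGG TGC GTC GGT AGT ATG TAG GCG ATC CAT CCA GTA TAT — ATG at 52, stop TAG at 55 → 6 nt.
Frame +2: CGT CAA ACA ACC ATG CAC TGT TGA CGC TAC CTG CAT GGT GCG TCG GTA GTA TGT AGG CGA TCC ATC CAG TAT ATT — ATG at 14, stop TGA at 23 → 12 nt.
Frame +3: GTC AAA CAA CCA TGC ACT GTT GAC GCT ACC TGC ATG GTG CGT CGG TAG TAT GTA GGC GAT CCA TCC AGT ATA — ATG at 36, stop TAG at 48 → 15 nt.
Frame -1: AAT ATA CTG GAT GGA TCG CCT ACA TAC TAC CGA CGC ACC ATG CAG GTA GCG TCA ACA GTG CAT GGT TGT TTG ACG — no ATG→stop ORF.
Frame -2: ATA TAC TGG ATG GAT CGC CTA CAT ACT ACC GAC GCA CCA TGC AGG TAG CGT CAA CAG TGC ATG GTT GTT TGA CGC — ATG at 11, stop TAG at 47 → 39 nt; ATG at 62, stop TGA at 71 → 12 nt.
Frame -3: TAT ACT GGA TGG ATC GCC TAC ATA CTA CCG ACG CAC CAT GCA GGT AGC GTC AAC AGT GCA TGG TTG TTT GAC — no ATG→stop ORF.
Longest ORF is 39 nt in frame -2 (positions 11–49).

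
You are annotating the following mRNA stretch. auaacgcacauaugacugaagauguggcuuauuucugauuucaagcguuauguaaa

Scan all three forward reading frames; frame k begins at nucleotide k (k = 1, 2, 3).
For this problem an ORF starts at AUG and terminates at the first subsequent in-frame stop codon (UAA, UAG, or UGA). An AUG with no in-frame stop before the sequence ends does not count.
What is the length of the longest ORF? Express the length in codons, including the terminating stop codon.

Frame 1: AUA ACG CAC AUA UGA CUG AAG AUG UGG CUU AUU UCU GAU UUC AAG CGU UAU GUA — no AUG→stop ORF.
Frame 2: UAA CGC ACA UAU GAC UGA AGA UGU GGC UUA UUU CUG AUU UCA AGC GUU AUG UAA — AUG at 50, stop UAA at 53 → 6 nt.
Frame 3: AAC GCA CAU AUG ACU GAA GAU GUG GCU UAU UUC UGA UUU CAA GCG UUA UGU AAA — AUG at 12, stop UGA at 36 → 27 nt.
Longest: frame 3, positions 12–38, 27 nt = 9 codons = 8 aa. → 9 codons.

9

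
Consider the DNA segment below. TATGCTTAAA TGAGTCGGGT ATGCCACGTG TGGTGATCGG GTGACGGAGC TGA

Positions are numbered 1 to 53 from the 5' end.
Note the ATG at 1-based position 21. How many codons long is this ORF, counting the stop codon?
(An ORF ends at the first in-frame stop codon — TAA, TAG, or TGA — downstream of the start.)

Codons from position 21: ATG (21–23), CCA (24–26), CGT (27–29), GTG (30–32), GTG (33–35), ATC (36–38), GGG (39–41), TGA (42–44).
TGA is the first in-frame stop; that's 8 codons including the stop.

8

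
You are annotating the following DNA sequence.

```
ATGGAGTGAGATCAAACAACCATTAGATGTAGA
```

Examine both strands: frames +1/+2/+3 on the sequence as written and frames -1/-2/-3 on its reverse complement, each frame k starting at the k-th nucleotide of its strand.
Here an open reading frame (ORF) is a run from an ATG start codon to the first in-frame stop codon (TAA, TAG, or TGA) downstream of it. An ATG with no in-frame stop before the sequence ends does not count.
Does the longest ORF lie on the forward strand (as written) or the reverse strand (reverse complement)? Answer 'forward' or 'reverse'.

reverse

Reverse complement (5'→3'): TCTACATCTAATGGTTGTTTGATCTCACTCCAT
Frame +1: ATG GAG TGA GAT CAA ACA ACC ATT AGA TGT AGA — ATG at 1, stop TGA at 7 → 9 nt.
Frame +2: TGG AGT GAG ATC AAA CAA CCA TTA GAT GTA — no ATG→stop ORF.
Frame +3: GGA GTG AGA TCA AAC AAC CAT TAG ATG TAG — ATG at 27, stop TAG at 30 → 6 nt.
Frame -1: TCT ACA TCT AAT GGT TGT TTG ATC TCA CTC CAT — no ATG→stop ORF.
Frame -2: CTA CAT CTA ATG GTT GTT TGA TCT CAC TCC — ATG at 11, stop TGA at 20 → 12 nt.
Frame -3: TAC ATC TAA TGG TTG TTT GAT CTC ACT CCA — no ATG→stop ORF.
Forward-strand max 9 nt; reverse-strand max 12 nt. The reverse strand has the longer ORF.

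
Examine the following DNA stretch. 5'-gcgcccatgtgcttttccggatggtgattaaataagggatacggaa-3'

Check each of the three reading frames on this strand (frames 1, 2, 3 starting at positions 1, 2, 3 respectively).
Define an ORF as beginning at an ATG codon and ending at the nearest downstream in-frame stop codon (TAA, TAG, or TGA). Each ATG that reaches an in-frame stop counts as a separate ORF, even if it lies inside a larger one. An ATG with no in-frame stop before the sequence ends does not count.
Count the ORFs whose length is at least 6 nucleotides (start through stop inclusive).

2

Frame 1: GCG CCC ATG TGC TTT TCC GGA TGG TGA TTA AAT AAG GGA TAC GGA — ATG at 7, stop TGA at 25 → 21 nt.
Frame 2: CGC CCA TGT GCT TTT CCG GAT GGT GAT TAA ATA AGG GAT ACG GAA — no ATG→stop ORF.
Frame 3: GCC CAT GTG CTT TTC CGG ATG GTG ATT AAA TAA GGG ATA CGG — ATG at 21, stop TAA at 33 → 15 nt.
ORFs ≥ 6 nucleotides: frame 1 7–27 (21 nucleotides), frame 3 21–35 (15 nucleotides). Count = 2.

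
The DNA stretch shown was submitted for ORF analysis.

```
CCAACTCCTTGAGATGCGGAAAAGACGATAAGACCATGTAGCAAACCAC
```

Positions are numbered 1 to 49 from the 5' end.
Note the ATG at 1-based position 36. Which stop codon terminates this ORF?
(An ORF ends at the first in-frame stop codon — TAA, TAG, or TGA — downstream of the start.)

Codons from position 36: ATG (36–38), TAG (39–41).
The first in-frame stop codon is TAG.

TAG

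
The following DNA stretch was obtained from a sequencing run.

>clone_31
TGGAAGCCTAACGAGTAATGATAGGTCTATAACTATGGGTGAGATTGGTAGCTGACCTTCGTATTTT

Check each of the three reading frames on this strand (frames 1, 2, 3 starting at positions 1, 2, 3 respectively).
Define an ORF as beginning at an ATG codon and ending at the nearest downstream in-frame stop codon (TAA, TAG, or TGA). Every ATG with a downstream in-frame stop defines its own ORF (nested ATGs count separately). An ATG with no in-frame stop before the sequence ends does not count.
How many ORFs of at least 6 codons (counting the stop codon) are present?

1

Frame 1: TGG AAG CCT AAC GAG TAA TGA TAG GTC TAT AAC TAT GGG TGA GAT TGG TAG CTG ACC TTC GTA TTT — no ATG→stop ORF.
Frame 2: GGA AGC CTA ACG AGT AAT GAT AGG TCT ATA ACT ATG GGT GAG ATT GGT AGC TGA CCT TCG TAT TTT — ATG at 35, stop TGA at 53 → 21 nt.
Frame 3: GAA GCC TAA CGA GTA ATG ATA GGT CTA TAA CTA TGG GTG AGA TTG GTA GCT GAC CTT CGT ATT — ATG at 18, stop TAA at 30 → 15 nt.
ORFs ≥ 6 codons: frame 2 35–55 (7 codons). Count = 1.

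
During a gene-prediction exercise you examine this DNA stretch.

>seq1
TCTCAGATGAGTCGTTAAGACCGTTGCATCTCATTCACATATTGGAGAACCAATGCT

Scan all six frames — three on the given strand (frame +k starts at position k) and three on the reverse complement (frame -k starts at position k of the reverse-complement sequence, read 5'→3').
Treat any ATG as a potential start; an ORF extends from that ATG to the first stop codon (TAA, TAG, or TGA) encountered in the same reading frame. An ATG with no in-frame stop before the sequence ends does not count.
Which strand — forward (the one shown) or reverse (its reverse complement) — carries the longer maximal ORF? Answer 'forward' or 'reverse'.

reverse

Reverse complement (5'→3'): AGCATTGGTTCTCCAATATGTGAATGAGATGCAACGGTCTTAACGACTCATCTGAGA
Frame +1: TCT CAG ATG AGT CGT TAA GAC CGT TGC ATC TCA TTC ACA TAT TGG AGA ACC AAT GCT — ATG at 7, stop TAA at 16 → 12 nt.
Frame +2: CTC AGA TGA GTC GTT AAG ACC GTT GCA TCT CAT TCA CAT ATT GGA GAA CCA ATG — no ATG→stop ORF.
Frame +3: TCA GAT GAG TCG TTA AGA CCG TTG CAT CTC ATT CAC ATA TTG GAG AAC CAA TGC — no ATG→stop ORF.
Frame -1: AGC ATT GGT TCT CCA ATA TGT GAA TGA GAT GCA ACG GTC TTA ACG ACT CAT CTG AGA — no ATG→stop ORF.
Frame -2: GCA TTG GTT CTC CAA TAT GTG AAT GAG ATG CAA CGG TCT TAA CGA CTC ATC TGA — ATG at 29, stop TAA at 41 → 15 nt.
Frame -3: CAT TGG TTC TCC AAT ATG TGA ATG AGA TGC AAC GGT CTT AAC GAC TCA TCT GAG — ATG at 18, stop TGA at 21 → 6 nt.
Forward-strand max 12 nt; reverse-strand max 15 nt. The reverse strand has the longer ORF.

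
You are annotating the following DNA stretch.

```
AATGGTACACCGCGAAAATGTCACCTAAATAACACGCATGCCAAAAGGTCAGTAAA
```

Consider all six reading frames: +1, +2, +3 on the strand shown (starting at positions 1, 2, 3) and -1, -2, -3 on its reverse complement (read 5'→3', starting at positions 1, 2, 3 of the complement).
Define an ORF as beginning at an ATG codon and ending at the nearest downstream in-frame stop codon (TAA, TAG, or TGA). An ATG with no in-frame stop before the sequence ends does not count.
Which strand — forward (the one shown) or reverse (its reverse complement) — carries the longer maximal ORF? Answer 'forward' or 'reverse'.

Reverse complement (5'→3'): TTTACTGACCTTTTGGCATGCGTGTTATTTAGGTGACATTTTCGCGGTGTACCATT
Frame +1: AAT GGT ACA CCG CGA AAA TGT CAC CTA AAT AAC ACG CAT GCC AAA AGG TCA GTA — no ATG→stop ORF.
Frame +2: ATG GTA CAC CGC GAA AAT GTC ACC TAA ATA ACA CGC ATG CCA AAA GGT CAG TAA — ATG at 2, stop TAA at 26 → 27 nt; ATG at 38, stop TAA at 53 → 18 nt.
Frame +3: TGG TAC ACC GCG AAA ATG TCA CCT AAA TAA CAC GCA TGC CAA AAG GTC AGT AAA — ATG at 18, stop TAA at 30 → 15 nt.
Frame -1: TTT ACT GAC CTT TTG GCA TGC GTG TTA TTT AGG TGA CAT TTT CGC GGT GTA CCA — no ATG→stop ORF.
Frame -2: TTA CTG ACC TTT TGG CAT GCG TGT TAT TTA GGT GAC ATT TTC GCG GTG TAC CAT — no ATG→stop ORF.
Frame -3: TAC TGA CCT TTT GGC ATG CGT GTT ATT TAG GTG ACA TTT TCG CGG TGT ACC ATT — ATG at 18, stop TAG at 30 → 15 nt.
Forward-strand max 27 nt; reverse-strand max 15 nt. The forward strand has the longer ORF.

forward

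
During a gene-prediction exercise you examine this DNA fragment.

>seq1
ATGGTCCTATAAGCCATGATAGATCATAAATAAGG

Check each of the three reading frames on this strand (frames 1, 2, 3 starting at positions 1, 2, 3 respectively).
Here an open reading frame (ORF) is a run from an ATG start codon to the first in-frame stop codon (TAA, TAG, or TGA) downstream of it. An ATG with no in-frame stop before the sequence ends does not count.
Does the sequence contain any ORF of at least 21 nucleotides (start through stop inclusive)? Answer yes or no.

Frame 1: ATG GTC CTA TAA GCC ATG ATA GAT CAT AAA TAA — ATG at 1, stop TAA at 10 → 12 nt; ATG at 16, stop TAA at 31 → 18 nt.
Frame 2: TGG TCC TAT AAG CCA TGA TAG ATC ATA AAT AAG — no ATG→stop ORF.
Frame 3: GGT CCT ATA AGC CAT GAT AGA TCA TAA ATA AGG — no ATG→stop ORF.
Largest ORF found is 18 nucleotides < 21, so no.

no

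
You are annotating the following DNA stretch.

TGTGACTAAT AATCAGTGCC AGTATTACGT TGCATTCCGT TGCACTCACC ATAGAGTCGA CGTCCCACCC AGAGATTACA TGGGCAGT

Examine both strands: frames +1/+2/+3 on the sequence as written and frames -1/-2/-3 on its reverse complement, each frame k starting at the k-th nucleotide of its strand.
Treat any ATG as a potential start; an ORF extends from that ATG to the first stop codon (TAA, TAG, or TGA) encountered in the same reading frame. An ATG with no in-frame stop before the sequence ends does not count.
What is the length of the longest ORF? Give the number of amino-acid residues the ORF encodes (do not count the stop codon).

9

Reverse complement (5'→3'): ACTGCCCATGTAATCTCTGGGTGGGACGTCGACTCTATGGTGAGTGCAACGGAATGCAACGTAATACTGGCACTGATTATTAGTCACA
Frame +1: TGT GAC TAA TAA TCA GTG CCA GTA TTA CGT TGC ATT CCG TTG CAC TCA CCA TAG AGT CGA CGT CCC ACC CAG AGA TTA CAT GGG CAG — no ATG→stop ORF.
Frame +2: GTG ACT AAT AAT CAG TGC CAG TAT TAC GTT GCA TTC CGT TGC ACT CAC CAT AGA GTC GAC GTC CCA CCC AGA GAT TAC ATG GGC AGT — no ATG→stop ORF.
Frame +3: TGA CTA ATA ATC AGT GCC AGT ATT ACG TTG CAT TCC GTT GCA CTC ACC ATA GAG TCG ACG TCC CAC CCA GAG ATT ACA TGG GCA — no ATG→stop ORF.
Frame -1: ACT GCC CAT GTA ATC TCT GGG TGG GAC GTC GAC TCT ATG GTG AGT GCA ACG GAA TGC AAC GTA ATA CTG GCA CTG ATT ATT AGT CAC — no ATG→stop ORF.
Frame -2: CTG CCC ATG TAA TCT CTG GGT GGG ACG TCG ACT CTA TGG TGA GTG CAA CGG AAT GCA ACG TAA TAC TGG CAC TGA TTA TTA GTC ACA — ATG at 8, stop TAA at 11 → 6 nt.
Frame -3: TGC CCA TGT AAT CTC TGG GTG GGA CGT CGA CTC TAT GGT GAG TGC AAC GGA ATG CAA CGT AAT ACT GGC ACT GAT TAT TAG TCA — ATG at 54, stop TAG at 81 → 30 nt.
Longest: frame -3, positions 54–83, 30 nt = 10 codons = 9 aa. → 9 amino acids.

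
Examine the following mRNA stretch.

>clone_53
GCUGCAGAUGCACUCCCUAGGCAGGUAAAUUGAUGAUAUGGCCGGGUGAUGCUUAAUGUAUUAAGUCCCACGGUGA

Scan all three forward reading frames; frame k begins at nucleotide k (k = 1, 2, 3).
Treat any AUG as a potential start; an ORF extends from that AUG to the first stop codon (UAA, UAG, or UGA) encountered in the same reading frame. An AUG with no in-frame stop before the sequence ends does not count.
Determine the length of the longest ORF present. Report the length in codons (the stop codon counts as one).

Frame 1: GCU GCA GAU GCA CUC CCU AGG CAG GUA AAU UGA UGA UAU GGC CGG GUG AUG CUU AAU GUA UUA AGU CCC ACG GUG — no AUG→stop ORF.
Frame 2: CUG CAG AUG CAC UCC CUA GGC AGG UAA AUU GAU GAU AUG GCC GGG UGA UGC UUA AUG UAU UAA GUC CCA CGG UGA — AUG at 8, stop UAA at 26 → 21 nt; AUG at 38, stop UGA at 47 → 12 nt; AUG at 56, stop UAA at 62 → 9 nt.
Frame 3: UGC AGA UGC ACU CCC UAG GCA GGU AAA UUG AUG AUA UGG CCG GGU GAU GCU UAA UGU AUU AAG UCC CAC GGU — AUG at 33, stop UAA at 54 → 24 nt.
Longest: frame 3, positions 33–56, 24 nt = 8 codons = 7 aa. → 8 codons.

8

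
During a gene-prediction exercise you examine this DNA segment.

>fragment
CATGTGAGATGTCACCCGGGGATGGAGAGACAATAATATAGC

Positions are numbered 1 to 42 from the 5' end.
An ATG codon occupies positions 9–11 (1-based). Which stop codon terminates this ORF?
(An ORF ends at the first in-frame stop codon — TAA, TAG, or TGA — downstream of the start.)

TAG

Codons from position 9: ATG (9–11), TCA (12–14), CCC (15–17), GGG (18–20), GAT (21–23), GGA (24–26), GAG (27–29), ACA (30–32), ATA (33–35), ATA (36–38), TAG (39–41).
The first in-frame stop codon is TAG.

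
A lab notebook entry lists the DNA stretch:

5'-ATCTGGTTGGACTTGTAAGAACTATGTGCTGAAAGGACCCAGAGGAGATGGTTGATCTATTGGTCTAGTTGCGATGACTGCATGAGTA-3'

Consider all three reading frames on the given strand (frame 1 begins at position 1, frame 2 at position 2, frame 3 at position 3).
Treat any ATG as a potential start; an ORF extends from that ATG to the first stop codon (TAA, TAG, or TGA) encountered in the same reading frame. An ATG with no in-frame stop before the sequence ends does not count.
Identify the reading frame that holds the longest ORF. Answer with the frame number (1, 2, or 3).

Frame 1: ATC TGG TTG GAC TTG TAA GAA CTA TGT GCT GAA AGG ACC CAG AGG AGA TGG TTG ATC TAT TGG TCT AGT TGC GAT GAC TGC ATG AGT — no ATG→stop ORF.
Frame 2: TCT GGT TGG ACT TGT AAG AAC TAT GTG CTG AAA GGA CCC AGA GGA GAT GGT TGA TCT ATT GGT CTA GTT GCG ATG ACT GCA TGA GTA — ATG at 74, stop TGA at 83 → 12 nt.
Frame 3: CTG GTT GGA CTT GTA AGA ACT ATG TGC TGA AAG GAC CCA GAG GAG ATG GTT GAT CTA TTG GTC TAG TTG CGA TGA CTG CAT GAG — ATG at 24, stop TGA at 30 → 9 nt; ATG at 48, stop TAG at 66 → 21 nt.
Longest ORF is 21 nt in frame 3 (positions 48–68).

3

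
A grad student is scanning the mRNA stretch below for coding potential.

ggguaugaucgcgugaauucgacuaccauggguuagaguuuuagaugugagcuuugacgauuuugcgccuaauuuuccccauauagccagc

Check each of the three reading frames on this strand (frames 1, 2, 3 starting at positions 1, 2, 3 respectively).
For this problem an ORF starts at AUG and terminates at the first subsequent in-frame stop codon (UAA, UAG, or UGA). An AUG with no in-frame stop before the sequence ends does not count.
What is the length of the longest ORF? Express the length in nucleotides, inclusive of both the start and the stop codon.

12

Frame 1: GGG UAU GAU CGC GUG AAU UCG ACU ACC AUG GGU UAG AGU UUU AGA UGU GAG CUU UGA CGA UUU UGC GCC UAA UUU UCC CCA UAU AGC CAG — AUG at 28, stop UAG at 34 → 9 nt.
Frame 2: GGU AUG AUC GCG UGA AUU CGA CUA CCA UGG GUU AGA GUU UUA GAU GUG AGC UUU GAC GAU UUU GCG CCU AAU UUU CCC CAU AUA GCC AGC — AUG at 5, stop UGA at 14 → 12 nt.
Frame 3: GUA UGA UCG CGU GAA UUC GAC UAC CAU GGG UUA GAG UUU UAG AUG UGA GCU UUG ACG AUU UUG CGC CUA AUU UUC CCC AUA UAG CCA — AUG at 45, stop UGA at 48 → 6 nt.
Longest: frame 2, positions 5–16, 12 nt = 4 codons = 3 aa. → 12 nucleotides.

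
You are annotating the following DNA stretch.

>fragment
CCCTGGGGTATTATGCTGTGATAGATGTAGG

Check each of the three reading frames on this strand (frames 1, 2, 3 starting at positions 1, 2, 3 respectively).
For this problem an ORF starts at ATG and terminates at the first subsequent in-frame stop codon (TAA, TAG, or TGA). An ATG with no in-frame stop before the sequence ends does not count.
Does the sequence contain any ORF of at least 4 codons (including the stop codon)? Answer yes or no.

no

Frame 1: CCC TGG GGT ATT ATG CTG TGA TAG ATG TAG — ATG at 13, stop TGA at 19 → 9 nt; ATG at 25, stop TAG at 28 → 6 nt.
Frame 2: CCT GGG GTA TTA TGC TGT GAT AGA TGT AGG — no ATG→stop ORF.
Frame 3: CTG GGG TAT TAT GCT GTG ATA GAT GTA — no ATG→stop ORF.
Largest ORF found is 3 codons < 4, so no.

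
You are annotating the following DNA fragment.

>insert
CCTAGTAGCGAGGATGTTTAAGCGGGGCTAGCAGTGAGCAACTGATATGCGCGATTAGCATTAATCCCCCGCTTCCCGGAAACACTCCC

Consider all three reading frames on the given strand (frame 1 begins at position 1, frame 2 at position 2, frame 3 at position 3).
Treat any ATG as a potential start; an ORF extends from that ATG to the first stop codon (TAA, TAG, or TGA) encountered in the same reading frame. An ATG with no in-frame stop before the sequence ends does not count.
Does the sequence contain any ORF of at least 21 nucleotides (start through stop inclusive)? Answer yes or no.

Frame 1: CCT AGT AGC GAG GAT GTT TAA GCG GGG CTA GCA GTG AGC AAC TGA TAT GCG CGA TTA GCA TTA ATC CCC CGC TTC CCG GAA ACA CTC — no ATG→stop ORF.
Frame 2: CTA GTA GCG AGG ATG TTT AAG CGG GGC TAG CAG TGA GCA ACT GAT ATG CGC GAT TAG CAT TAA TCC CCC GCT TCC CGG AAA CAC TCC — ATG at 14, stop TAG at 29 → 18 nt; ATG at 47, stop TAG at 56 → 12 nt.
Frame 3: TAG TAG CGA GGA TGT TTA AGC GGG GCT AGC AGT GAG CAA CTG ATA TGC GCG ATT AGC ATT AAT CCC CCG CTT CCC GGA AAC ACT CCC — no ATG→stop ORF.
Largest ORF found is 18 nucleotides < 21, so no.

no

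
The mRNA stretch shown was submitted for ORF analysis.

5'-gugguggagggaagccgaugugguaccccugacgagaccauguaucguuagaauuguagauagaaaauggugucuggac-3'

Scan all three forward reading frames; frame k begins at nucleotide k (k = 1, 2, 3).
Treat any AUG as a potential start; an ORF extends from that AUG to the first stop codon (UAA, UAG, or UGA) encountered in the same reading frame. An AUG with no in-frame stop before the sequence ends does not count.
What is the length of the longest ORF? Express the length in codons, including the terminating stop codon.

Frame 1: GUG GUG GAG GGA AGC CGA UGU GGU ACC CCU GAC GAG ACC AUG UAU CGU UAG AAU UGU AGA UAG AAA AUG GUG UCU GGA — AUG at 40, stop UAG at 49 → 12 nt.
Frame 2: UGG UGG AGG GAA GCC GAU GUG GUA CCC CUG ACG AGA CCA UGU AUC GUU AGA AUU GUA GAU AGA AAA UGG UGU CUG GAC — no AUG→stop ORF.
Frame 3: GGU GGA GGG AAG CCG AUG UGG UAC CCC UGA CGA GAC CAU GUA UCG UUA GAA UUG UAG AUA GAA AAU GGU GUC UGG — AUG at 18, stop UGA at 30 → 15 nt.
Longest: frame 3, positions 18–32, 15 nt = 5 codons = 4 aa. → 5 codons.

5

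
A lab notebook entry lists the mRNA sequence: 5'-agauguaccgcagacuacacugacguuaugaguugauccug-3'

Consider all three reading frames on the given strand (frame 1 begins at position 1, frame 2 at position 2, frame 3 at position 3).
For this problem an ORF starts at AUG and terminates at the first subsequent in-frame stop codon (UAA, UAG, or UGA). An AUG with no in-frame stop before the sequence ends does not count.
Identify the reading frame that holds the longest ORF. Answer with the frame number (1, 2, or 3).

Frame 1: AGA UGU ACC GCA GAC UAC ACU GAC GUU AUG AGU UGA UCC — AUG at 28, stop UGA at 34 → 9 nt.
Frame 2: GAU GUA CCG CAG ACU ACA CUG ACG UUA UGA GUU GAU CCU — no AUG→stop ORF.
Frame 3: AUG UAC CGC AGA CUA CAC UGA CGU UAU GAG UUG AUC CUG — AUG at 3, stop UGA at 21 → 21 nt.
Longest ORF is 21 nt in frame 3 (positions 3–23).

3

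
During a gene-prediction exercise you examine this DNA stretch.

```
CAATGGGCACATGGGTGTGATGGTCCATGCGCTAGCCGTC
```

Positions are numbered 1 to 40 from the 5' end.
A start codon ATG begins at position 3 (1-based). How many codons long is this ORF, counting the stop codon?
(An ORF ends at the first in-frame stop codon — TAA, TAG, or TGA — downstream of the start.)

6

Codons from position 3: ATG (3–5), GGC (6–8), ACA (9–11), TGG (12–14), GTG (15–17), TGA (18–20).
TGA is the first in-frame stop; that's 6 codons including the stop.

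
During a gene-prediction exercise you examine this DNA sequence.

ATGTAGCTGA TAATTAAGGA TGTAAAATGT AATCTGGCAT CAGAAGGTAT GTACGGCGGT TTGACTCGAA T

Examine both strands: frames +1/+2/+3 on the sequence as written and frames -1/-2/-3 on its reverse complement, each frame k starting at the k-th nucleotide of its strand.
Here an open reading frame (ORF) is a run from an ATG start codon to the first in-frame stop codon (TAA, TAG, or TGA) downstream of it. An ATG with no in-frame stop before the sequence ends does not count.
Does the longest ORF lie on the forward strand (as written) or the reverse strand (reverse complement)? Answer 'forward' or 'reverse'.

reverse

Reverse complement (5'→3'): ATTCGAGTCAAACCGCCGTACATACCTTCTGATGCCAGATTACATTTTACATCCTTAATTATCAGCTACAT
Frame +1: ATG TAG CTG ATA ATT AAG GAT GTA AAA TGT AAT CTG GCA TCA GAA GGT ATG TAC GGC GGT TTG ACT CGA — ATG at 1, stop TAG at 4 → 6 nt.
Frame +2: TGT AGC TGA TAA TTA AGG ATG TAA AAT GTA ATC TGG CAT CAG AAG GTA TGT ACG GCG GTT TGA CTC GAA — ATG at 20, stop TAA at 23 → 6 nt.
Frame +3: GTA GCT GAT AAT TAA GGA TGT AAA ATG TAA TCT GGC ATC AGA AGG TAT GTA CGG CGG TTT GAC TCG AAT — ATG at 27, stop TAA at 30 → 6 nt.
Frame -1: ATT CGA GTC AAA CCG CCG TAC ATA CCT TCT GAT GCC AGA TTA CAT TTT ACA TCC TTA ATT ATC AGC TAC — no ATG→stop ORF.
Frame -2: TTC GAG TCA AAC CGC CGT ACA TAC CTT CTG ATG CCA GAT TAC ATT TTA CAT CCT TAA TTA TCA GCT ACA — ATG at 32, stop TAA at 56 → 27 nt.
Frame -3: TCG AGT CAA ACC GCC GTA CAT ACC TTC TGA TGC CAG ATT ACA TTT TAC ATC CTT AAT TAT CAG CTA CAT — no ATG→stop ORF.
Forward-strand max 6 nt; reverse-strand max 27 nt. The reverse strand has the longer ORF.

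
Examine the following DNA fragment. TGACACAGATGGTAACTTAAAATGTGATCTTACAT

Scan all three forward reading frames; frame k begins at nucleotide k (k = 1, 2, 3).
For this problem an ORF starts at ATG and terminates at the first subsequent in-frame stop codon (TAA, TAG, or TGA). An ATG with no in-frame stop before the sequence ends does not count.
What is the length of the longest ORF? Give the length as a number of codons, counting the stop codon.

4

Frame 1: TGA CAC AGA TGG TAA CTT AAA ATG TGA TCT TAC — ATG at 22, stop TGA at 25 → 6 nt.
Frame 2: GAC ACA GAT GGT AAC TTA AAA TGT GAT CTT ACA — no ATG→stop ORF.
Frame 3: ACA CAG ATG GTA ACT TAA AAT GTG ATC TTA CAT — ATG at 9, stop TAA at 18 → 12 nt.
Longest: frame 3, positions 9–20, 12 nt = 4 codons = 3 aa. → 4 codons.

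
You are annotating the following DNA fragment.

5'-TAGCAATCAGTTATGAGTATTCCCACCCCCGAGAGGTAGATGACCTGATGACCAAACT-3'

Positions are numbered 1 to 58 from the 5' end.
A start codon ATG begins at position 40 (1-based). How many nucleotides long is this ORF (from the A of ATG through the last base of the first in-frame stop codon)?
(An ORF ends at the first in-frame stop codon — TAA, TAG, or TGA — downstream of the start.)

9

Codons from position 40: ATG (40–42), ACC (43–45), TGA (46–48).
TGA is the first in-frame stop; ORF spans 40–48, 9 nucleotides.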